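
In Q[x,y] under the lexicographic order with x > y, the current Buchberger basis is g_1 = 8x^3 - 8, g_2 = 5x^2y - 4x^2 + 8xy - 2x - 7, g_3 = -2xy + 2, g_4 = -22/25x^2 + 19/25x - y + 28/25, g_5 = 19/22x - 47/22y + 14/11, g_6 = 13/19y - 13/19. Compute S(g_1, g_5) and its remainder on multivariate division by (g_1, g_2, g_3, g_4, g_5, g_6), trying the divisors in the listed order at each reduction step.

lcm(LM(g_1), LM(g_5)) = x^3.
S = (lcm/LT(g_1))·g_1 − (lcm/LT(g_5))·g_5 = 47/19x^2y - 28/19x^2 - 1.
Reduce S modulo (g_1, g_2, g_3, g_4, g_5, g_6) in that order:
  leading term x^2y: subtract (47/95)·g_2 from 47/19x^2y - 28/19x^2 - 1 → 48/95x^2 - 376/95xy + 94/95x + 234/95
  leading term x^2: subtract (-120/209)·g_4 from 48/95x^2 - 376/95xy + 94/95x + 234/95 → -376/95xy + 298/209x - 120/209y + 3246/1045
  leading term xy: subtract (188/95)·g_3 from -376/95xy + 298/209x - 120/209y + 3246/1045 → 298/209x - 120/209y - 178/209
  leading term x: subtract (596/361)·g_5 from 298/209x - 120/209y - 178/209 → 1066/361y - 1066/361
  leading term y: subtract (82/19)·g_6 from 1066/361y - 1066/361 → 0
The remainder is 0, so this S-polynomial contributes no new basis element.

S(g_1, g_5) = 47/19x^2y - 28/19x^2 - 1; remainder on division = 0.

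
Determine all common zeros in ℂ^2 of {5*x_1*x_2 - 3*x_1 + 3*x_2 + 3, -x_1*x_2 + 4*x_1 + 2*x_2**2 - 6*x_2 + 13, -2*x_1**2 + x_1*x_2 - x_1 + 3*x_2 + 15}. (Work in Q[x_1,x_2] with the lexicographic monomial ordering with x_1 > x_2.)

{(-3, 1)}

Compute a lex Gröbner basis by Buchberger's algorithm.
f_1 = 5*x_1*x_2 - 3*x_1 + 3*x_2 + 3, LT = x_1*x_2.
f_2 = -x_1*x_2 + 4*x_1 + 2*x_2**2 - 6*x_2 + 13, LT = x_1*x_2.
f_3 = -2*x_1**2 + x_1*x_2 - x_1 + 3*x_2 + 15, LT = x_1**2.

S(f_1,f_2): lcm = x_1*x_2. S = 17/5*x_1 + 2*x_2**2 - 27/5*x_2 + 68/5.
  reduce S modulo (f_1, f_2, f_3):
  remainder 17/5*x_1 + 2*x_2**2 - 27/5*x_2 + 68/5 ≠ 0; add h_4 = 17/5*x_1 + 2*x_2**2 - 27/5*x_2 + 68/5 to the basis.

S(f_1,f_3): lcm = x_1**2*x_2. S = -3/5*x_1**2 + 1/2*x_1*x_2**2 + 1/10*x_1*x_2 + 3/5*x_1 + 3/2*x_2**2 + 15/2*x_2.
  reduce S modulo (f_1, f_2, f_3, h_4):
  remainder 54/85*x_2**2 + 132/17*x_2 - 42/5 ≠ 0; add h_5 = 54/85*x_2**2 + 132/17*x_2 - 42/5 to the basis.

S(f_2,f_3): lcm = x_1**2*x_2. S = -4*x_1**2 - 3/2*x_1*x_2**2 + 11/2*x_1*x_2 - 13*x_1 + 3/2*x_2**2 + 15/2*x_2.
  reduce S modulo (f_1, f_2, f_3, h_4, h_5):
  remainder -5011/45*x_2 + 5011/45 ≠ 0; add h_6 = -5011/45*x_2 + 5011/45 to the basis.

The other S-polynomials (S(f_1,h_4), S(f_2,h_4), S(f_3,h_4), S(f_1,h_5), S(f_2,h_5), S(f_3,h_5), S(h_4,h_5), S(f_1,h_6), S(f_2,h_6), S(f_3,h_6), S(h_4,h_6), S(h_5,h_6)) all reduce to 0 modulo the current basis, so we have a Gröbner basis.
Inter-reduce: drop elements whose leading term is divisible by another's, tail-reduce, and make monic.
Reduced Gröbner basis: {x_1 + 3, x_2 - 1}.

A lex Gröbner basis eliminates variables successively. Here x_2 - 1 depends only on x_2, with roots {1}; lifting each root through the earlier basis elements recovers the full solutions.
  x_2 = 1: the earlier basis element becomes x_1 + 3 = 0, giving x_1 = -3 — point (-3, 1).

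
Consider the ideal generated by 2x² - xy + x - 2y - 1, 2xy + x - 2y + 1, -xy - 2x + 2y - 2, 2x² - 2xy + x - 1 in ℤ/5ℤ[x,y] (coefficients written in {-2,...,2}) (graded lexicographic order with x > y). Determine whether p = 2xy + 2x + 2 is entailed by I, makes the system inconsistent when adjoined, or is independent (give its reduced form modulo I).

2xy + 2x + 2 lies in I (it reduces to 0).

First compute the reduced Gröbner basis of I by Buchberger's algorithm.
f_1 = 2x² - xy + x - 2y - 1, LT = x².
f_2 = 2xy + x - 2y + 1, LT = xy.
f_3 = -xy - 2x + 2y - 2, LT = xy.
f_4 = 2x² - 2xy + x - 1, LT = x².

S(f_1,f_2): lcm = x²y. S = 2xy² + 2x² - xy - y² + 2x + 2y.
  reduce S modulo (f_1, f_2, f_3, f_4):
  remainder y² - x + 2y - 1 ≠ 0; add h_5 = y² - x + 2y - 1 to the basis.

S(f_1,f_3): lcm = x²y. S = 2xy² - 2x² - y² - 2x + 2y.
  reduce S modulo (f_1, f_2, f_3, f_4, h_5):
  remainder x + 1 ≠ 0; add h_6 = x + 1 to the basis.

S(f_1,f_4): lcm = x². S = -2xy - y.
  reduce S modulo (f_1, f_2, f_3, f_4, h_5, h_6):
  remainder 2y ≠ 0; add h_7 = 2y to the basis.

The other S-polynomials (S(f_2,f_3), S(f_2,f_4), S(f_3,f_4), S(f_1,h_5), S(f_2,h_5), S(f_3,h_5), S(f_4,h_5), S(f_1,h_6), S(f_2,h_6), S(f_3,h_6), S(f_4,h_6), S(h_5,h_6), S(f_1,h_7), S(f_2,h_7), S(f_3,h_7), S(f_4,h_7), S(h_5,h_7), S(h_6,h_7)) all reduce to 0 modulo the current basis, so we have a Gröbner basis.
Inter-reduce: drop elements whose leading term is divisible by another's, tail-reduce, and make monic.
Reduced Gröbner basis: {x + 1, y}.
Label its elements g_1 = x + 1, g_2 = y.

Reduce p = 2xy + 2x + 2 modulo G:
  leading term xy: subtract (2y)·g_1 from 2xy + 2x + 2 → 2x - 2y + 2
  leading term x: subtract (2)·g_1 from 2x - 2y + 2 → -2y
  leading term y: subtract (-2)·g_2 from -2y → 0
  normal form = 0.
Since the normal form is 0, p ∈ I.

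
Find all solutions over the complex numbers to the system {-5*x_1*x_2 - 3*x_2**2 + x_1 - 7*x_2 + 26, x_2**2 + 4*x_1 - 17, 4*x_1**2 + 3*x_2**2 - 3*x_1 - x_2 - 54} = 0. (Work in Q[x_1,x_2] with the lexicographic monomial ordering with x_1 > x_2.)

{(4, 1)}

Compute a lex Gröbner basis by Buchberger's algorithm.
f_1 = -5*x_1*x_2 + x_1 - 3*x_2**2 - 7*x_2 + 26, LT = x_1*x_2.
f_2 = 4*x_1 + x_2**2 - 17, LT = x_1.
f_3 = 4*x_1**2 - 3*x_1 + 3*x_2**2 - x_2 - 54, LT = x_1**2.

S(f_1,f_2): lcm = x_1*x_2. S = -1/5*x_1 - 1/4*x_2**3 + 3/5*x_2**2 + 113/20*x_2 - 26/5.
  leading term x_1: subtract (-1/20)·f_2 from -1/5*x_1 - 1/4*x_2**3 + 3/5*x_2**2 + 113/20*x_2 - 26/5 → -1/4*x_2**3 + 13/20*x_2**2 + 113/20*x_2 - 121/20
  leading term x_2**3: no divisor's leading term divides it; move -1/4*x_2**3 to the remainder.
  leading term x_2**2: no divisor's leading term divides it; move 13/20*x_2**2 to the remainder.
  leading term x_2: no divisor's leading term divides it; move 113/20*x_2 to the remainder.
  leading term 1: no divisor's leading term divides it; move -121/20 to the remainder.
  remainder -1/4*x_2**3 + 13/20*x_2**2 + 113/20*x_2 - 121/20 ≠ 0; add h_4 = -1/4*x_2**3 + 13/20*x_2**2 + 113/20*x_2 - 121/20 to the basis.

S(f_1,f_3): lcm = x_1**2*x_2. S = -1/5*x_1**2 + 3/5*x_1*x_2**2 + 43/20*x_1*x_2 - 26/5*x_1 - 3/4*x_2**3 + 1/4*x_2**2 + 27/2*x_2.
  leading term x_1**2: subtract (-1/20*x_1)·f_2 from -1/5*x_1**2 + 3/5*x_1*x_2**2 + 43/20*x_1*x_2 - 26/5*x_1 - 3/4*x_2**3 + 1/4*x_2**2 + 27/2*x_2 → 13/20*x_1*x_2**2 + 43/20*x_1*x_2 - 121/20*x_1 - 3/4*x_2**3 + 1/4*x_2**2 + 27/2*x_2
  leading term x_1*x_2**2: subtract (-13/100*x_2)·f_1 from 13/20*x_1*x_2**2 + 43/20*x_1*x_2 - 121/20*x_1 - 3/4*x_2**3 + 1/4*x_2**2 + 27/2*x_2 → 57/25*x_1*x_2 - 121/20*x_1 - 57/50*x_2**3 - 33/50*x_2**2 + 422/25*x_2
  leading term x_1*x_2: subtract (-57/125)·f_1 from 57/25*x_1*x_2 - 121/20*x_1 - 57/50*x_2**3 - 33/50*x_2**2 + 422/25*x_2 → -2797/500*x_1 - 57/50*x_2**3 - 507/250*x_2**2 + 1711/125*x_2 + 1482/125
  leading term x_1: subtract (-2797/2000)·f_2 from -2797/500*x_1 - 57/50*x_2**3 - 507/250*x_2**2 + 1711/125*x_2 + 1482/125 → -57/50*x_2**3 - 1259/2000*x_2**2 + 1711/125*x_2 - 23837/2000
  leading term x_2**3: subtract (114/25)·h_4 from -57/50*x_2**3 - 1259/2000*x_2**2 + 1711/125*x_2 - 23837/2000 → -7187/2000*x_2**2 - 3019/250*x_2 + 31339/2000
  leading term x_2**2: no divisor's leading term divides it; move -7187/2000*x_2**2 to the remainder.
  leading term x_2: no divisor's leading term divides it; move -3019/250*x_2 to the remainder.
  leading term 1: no divisor's leading term divides it; move 31339/2000 to the remainder.
  remainder -7187/2000*x_2**2 - 3019/250*x_2 + 31339/2000 ≠ 0; add h_5 = -7187/2000*x_2**2 - 3019/250*x_2 + 31339/2000 to the basis.

S(f_2,f_3): lcm = x_1**2. S = 1/4*x_1*x_2**2 - 7/2*x_1 - 3/4*x_2**2 + 1/4*x_2 + 27/2.
  leading term x_1*x_2**2: subtract (-1/20*x_2)·f_1 from 1/4*x_1*x_2**2 - 7/2*x_1 - 3/4*x_2**2 + 1/4*x_2 + 27/2 → 1/20*x_1*x_2 - 7/2*x_1 - 3/20*x_2**3 - 11/10*x_2**2 + 31/20*x_2 + 27/2
  leading term x_1*x_2: subtract (-1/100)·f_1 from 1/20*x_1*x_2 - 7/2*x_1 - 3/20*x_2**3 - 11/10*x_2**2 + 31/20*x_2 + 27/2 → -349/100*x_1 - 3/20*x_2**3 - 113/100*x_2**2 + 37/25*x_2 + 344/25
  leading term x_1: subtract (-349/400)·f_2 from -349/100*x_1 - 3/20*x_2**3 - 113/100*x_2**2 + 37/25*x_2 + 344/25 → -3/20*x_2**3 - 103/400*x_2**2 + 37/25*x_2 - 429/400
  leading term x_2**3: subtract (3/5)·h_4 from -3/20*x_2**3 - 103/400*x_2**2 + 37/25*x_2 - 429/400 → -259/400*x_2**2 - 191/100*x_2 + 1023/400
  leading term x_2**2: subtract (1295/7187)·h_5 from -259/400*x_2**2 - 191/100*x_2 + 1023/400 → 7645/28748*x_2 - 7645/28748
  leading term x_2: no divisor's leading term divides it; move 7645/28748*x_2 to the remainder.
  leading term 1: no divisor's leading term divides it; move -7645/28748 to the remainder.
  remainder 7645/28748*x_2 - 7645/28748 ≠ 0; add h_6 = 7645/28748*x_2 - 7645/28748 to the basis.

The other S-polynomials (S(f_1,h_4), S(f_2,h_4), S(f_3,h_4), S(f_1,h_5), S(f_2,h_5), S(f_3,h_5), S(h_4,h_5), S(f_1,h_6), S(f_2,h_6), S(f_3,h_6), S(h_4,h_6), S(h_5,h_6)) all reduce to 0 modulo the current basis, so we have a Gröbner basis.
Inter-reduce: drop elements whose leading term is divisible by another's, tail-reduce, and make monic.
Reduced Gröbner basis: {x_1 - 4, x_2 - 1}.

Elimination: the polynomial x_2 - 1 lies in the elimination ideal for x_2, so x_2 ∈ {1}. For each such x_2, the remaining basis elements (now univariate) give the rest of the solution.
  x_2 = 1: the earlier basis element becomes x_1 - 4 = 0, giving x_1 = 4 — point (4, 1).
Substituting each solution back into the original system confirms all equations vanish.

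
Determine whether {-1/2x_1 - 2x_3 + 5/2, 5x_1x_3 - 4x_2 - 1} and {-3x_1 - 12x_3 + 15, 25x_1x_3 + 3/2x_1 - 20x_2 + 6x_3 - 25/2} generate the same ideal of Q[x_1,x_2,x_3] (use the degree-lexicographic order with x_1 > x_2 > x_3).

Yes, the ideals are equal.

Since reduced Gröbner bases are canonical representatives of ideals under a given ordering, it suffices to compute and compare them.
Buchberger on the first generating set:
f_1 = -1/2x_1 - 2x_3 + 5/2, LT = x_1.
f_2 = 5x_1x_3 - 4x_2 - 1, LT = x_1x_3.

S(f_1,f_2): lcm = x_1x_3. S = 4x_3^2 + 4/5x_2 - 5x_3 + 1/5.
  leading term x_3^2: no divisor's leading term divides it; move 4x_3^2 to the remainder.
  leading term x_2: no divisor's leading term divides it; move 4/5x_2 to the remainder.
  leading term x_3: no divisor's leading term divides it; move -5x_3 to the remainder.
  leading term 1: no divisor's leading term divides it; move 1/5 to the remainder.
  remainder 4x_3^2 + 4/5x_2 - 5x_3 + 1/5 ≠ 0; add g_3 = 4x_3^2 + 4/5x_2 - 5x_3 + 1/5 to the basis.

The other S-polynomials (S(f_1,g_3), S(f_2,g_3)) all reduce to 0 modulo the current basis, so we have a Gröbner basis.
Inter-reduce: drop elements whose leading term is divisible by another's, tail-reduce, and make monic.
Reduced Gröbner basis: {x_3^2 + 1/5x_2 - 5/4x_3 + 1/20, x_1 + 4x_3 - 5}.

Buchberger on the second generating set:
h_1 = -3x_1 - 12x_3 + 15, LT = x_1.
h_2 = 25x_1x_3 + 3/2x_1 - 20x_2 + 6x_3 - 25/2, LT = x_1x_3.

S(h_1,h_2): lcm = x_1x_3. S = 4x_3^2 - 3/50x_1 + 4/5x_2 - 131/25x_3 + 1/2.
  leading term x_3^2: no divisor's leading term divides it; move 4x_3^2 to the remainder.
  leading term x_1: subtract (1/50)·h_1 from -3/50x_1 + 4/5x_2 - 131/25x_3 + 1/2 → 4/5x_2 - 5x_3 + 1/5
  leading term x_2: no divisor's leading term divides it; move 4/5x_2 to the remainder.
  leading term x_3: no divisor's leading term divides it; move -5x_3 to the remainder.
  leading term 1: no divisor's leading term divides it; move 1/5 to the remainder.
  remainder 4x_3^2 + 4/5x_2 - 5x_3 + 1/5 ≠ 0; add k_3 = 4x_3^2 + 4/5x_2 - 5x_3 + 1/5 to the basis.

The other S-polynomials (S(h_1,k_3), S(h_2,k_3)) all reduce to 0 modulo the current basis, so we have a Gröbner basis.
Inter-reduce: drop elements whose leading term is divisible by another's, tail-reduce, and make monic.
Reduced Gröbner basis: {x_3^2 + 1/5x_2 - 5/4x_3 + 1/20, x_1 + 4x_3 - 5}.

Same reduced basis, so the two generating sets span the same ideal.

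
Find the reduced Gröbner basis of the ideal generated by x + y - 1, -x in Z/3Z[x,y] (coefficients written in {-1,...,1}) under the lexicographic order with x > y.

Buchberger's algorithm terminates because the ascending chain of leading-term ideals stabilizes.

f_1 = x + y - 1, LT = x.
f_2 = -x, LT = x.

S(f_1,f_2): lcm = x. S = y - 1.
  leading term y: no divisor's leading term divides it; move y to the remainder.
  leading term 1: no divisor's leading term divides it; move -1 to the remainder.
  remainder y - 1 ≠ 0; add g_3 = y - 1 to the basis.

The other S-polynomials (S(f_1,g_3), S(f_2,g_3)) all reduce to 0 modulo the current basis, so we have a Gröbner basis.
Inter-reduce: drop elements whose leading term is divisible by another's, tail-reduce, and make monic.

G = {x, y - 1}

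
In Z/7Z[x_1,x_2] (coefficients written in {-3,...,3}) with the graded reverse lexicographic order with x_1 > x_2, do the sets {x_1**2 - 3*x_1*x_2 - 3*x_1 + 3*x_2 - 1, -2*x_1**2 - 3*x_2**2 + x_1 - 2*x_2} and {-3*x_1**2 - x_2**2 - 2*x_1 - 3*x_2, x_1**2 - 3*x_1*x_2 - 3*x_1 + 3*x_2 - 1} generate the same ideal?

Yes, the ideals are equal.

Since reduced Gröbner bases are canonical representatives of ideals under a given ordering, it suffices to compute and compare them.
Buchberger on the first generating set:
f_1 = x_1**2 - 3*x_1*x_2 - 3*x_1 + 3*x_2 - 1, LT = x_1**2.
f_2 = -2*x_1**2 - 3*x_2**2 + x_1 - 2*x_2, LT = x_1**2.

S(f_1,f_2): lcm = x_1**2. S = -3*x_1*x_2 + 2*x_2**2 + x_1 + 2*x_2 - 1.
  leading term x_1*x_2: no divisor's leading term divides it; move -3*x_1*x_2 to the remainder.
  leading term x_2**2: no divisor's leading term divides it; move 2*x_2**2 to the remainder.
  leading term x_1: no divisor's leading term divides it; move x_1 to the remainder.
  leading term x_2: no divisor's leading term divides it; move 2*x_2 to the remainder.
  leading term 1: no divisor's leading term divides it; move -1 to the remainder.
  remainder -3*x_1*x_2 + 2*x_2**2 + x_1 + 2*x_2 - 1 ≠ 0; add g_3 = -3*x_1*x_2 + 2*x_2**2 + x_1 + 2*x_2 - 1 to the basis.

S(f_1,g_3): lcm = x_1**2*x_2. S = -2*x_1**2 + 3*x_2**2 + 2*x_1 - x_2.
  leading term x_1**2: subtract (-2)·f_1 from -2*x_1**2 + 3*x_2**2 + 2*x_1 - x_2 → x_1*x_2 + 3*x_2**2 + 3*x_1 - 2*x_2 - 2
  leading term x_1*x_2: subtract (2)·g_3 from x_1*x_2 + 3*x_2**2 + 3*x_1 - 2*x_2 - 2 → -x_2**2 + x_1 + x_2
  leading term x_2**2: no divisor's leading term divides it; move -x_2**2 to the remainder.
  leading term x_1: no divisor's leading term divides it; move x_1 to the remainder.
  leading term x_2: no divisor's leading term divides it; move x_2 to the remainder.
  remainder -x_2**2 + x_1 + x_2 ≠ 0; add g_4 = -x_2**2 + x_1 + x_2 to the basis.

S(f_2,g_3): lcm = x_1**2*x_2. S = 3*x_1*x_2**2 - 2*x_2**3 - 2*x_1**2 - x_1*x_2 + x_2**2 + 2*x_1.
  leading term x_1*x_2**2: subtract (-x_2)·g_3 from 3*x_1*x_2**2 - 2*x_2**3 - 2*x_1**2 - x_1*x_2 + x_2**2 + 2*x_1 → -2*x_1**2 + 3*x_2**2 + 2*x_1 - x_2
  leading term x_1**2: subtract (-2)·f_1 from -2*x_1**2 + 3*x_2**2 + 2*x_1 - x_2 → x_1*x_2 + 3*x_2**2 + 3*x_1 - 2*x_2 - 2
  leading term x_1*x_2: subtract (2)·g_3 from x_1*x_2 + 3*x_2**2 + 3*x_1 - 2*x_2 - 2 → -x_2**2 + x_1 + x_2
  leading term x_2**2: subtract (1)·g_4 from -x_2**2 + x_1 + x_2 → 0
  remainder 0.

S(f_1,g_4): leading monomials are coprime, so the S-polynomial reduces to 0 (Buchberger's first criterion).
S(f_2,g_4): leading monomials are coprime, so the S-polynomial reduces to 0 (Buchberger's first criterion).
S(g_3,g_4): lcm = x_1*x_2**2. S = -3*x_2**3 + x_1**2 + 3*x_1*x_2 - 3*x_2**2 - 2*x_2.
  leading term x_2**3: subtract (3*x_2)·g_4 from -3*x_2**3 + x_1**2 + 3*x_1*x_2 - 3*x_2**2 - 2*x_2 → x_1**2 + x_2**2 - 2*x_2
  leading term x_1**2: subtract (1)·f_1 from x_1**2 + x_2**2 - 2*x_2 → 3*x_1*x_2 + x_2**2 + 3*x_1 + 2*x_2 + 1
  leading term x_1*x_2: subtract (-1)·g_3 from 3*x_1*x_2 + x_2**2 + 3*x_1 + 2*x_2 + 1 → 3*x_2**2 - 3*x_1 - 3*x_2
  leading term x_2**2: subtract (-3)·g_4 from 3*x_2**2 - 3*x_1 - 3*x_2 → 0
  remainder 0.

Every S-polynomial of the final basis reduces to 0, so we have a Gröbner basis.
Inter-reduce: drop elements whose leading term is divisible by another's, tail-reduce, and make monic.
Reduced Gröbner basis: {x_1**2 + x_1 - x_2, x_1*x_2 - x_1 + x_2 - 2, x_2**2 - x_1 - x_2}.

Buchberger on the second generating set:
h_1 = -3*x_1**2 - x_2**2 - 2*x_1 - 3*x_2, LT = x_1**2.
h_2 = x_1**2 - 3*x_1*x_2 - 3*x_1 + 3*x_2 - 1, LT = x_1**2.

S(h_1,h_2): lcm = x_1**2. S = 3*x_1*x_2 - 2*x_2**2 - x_1 - 2*x_2 + 1.
  leading term x_1*x_2: no divisor's leading term divides it; move 3*x_1*x_2 to the remainder.
  leading term x_2**2: no divisor's leading term divides it; move -2*x_2**2 to the remainder.
  leading term x_1: no divisor's leading term divides it; move -x_1 to the remainder.
  leading term x_2: no divisor's leading term divides it; move -2*x_2 to the remainder.
  leading term 1: no divisor's leading term divides it; move 1 to the remainder.
  remainder 3*x_1*x_2 - 2*x_2**2 - x_1 - 2*x_2 + 1 ≠ 0; add k_3 = 3*x_1*x_2 - 2*x_2**2 - x_1 - 2*x_2 + 1 to the basis.

S(h_1,k_3): lcm = x_1**2*x_2. S = 3*x_1*x_2**2 - 2*x_2**3 - 2*x_1**2 - x_1*x_2 + x_2**2 + 2*x_1.
  leading term x_1*x_2**2: subtract (x_2)·k_3 from 3*x_1*x_2**2 - 2*x_2**3 - 2*x_1**2 - x_1*x_2 + x_2**2 + 2*x_1 → -2*x_1**2 + 3*x_2**2 + 2*x_1 - x_2
  leading term x_1**2: subtract (3)·h_1 from -2*x_1**2 + 3*x_2**2 + 2*x_1 - x_2 → -x_2**2 + x_1 + x_2
  leading term x_2**2: no divisor's leading term divides it; move -x_2**2 to the remainder.
  leading term x_1: no divisor's leading term divides it; move x_1 to the remainder.
  leading term x_2: no divisor's leading term divides it; move x_2 to the remainder.
  remainder -x_2**2 + x_1 + x_2 ≠ 0; add k_4 = -x_2**2 + x_1 + x_2 to the basis.

S(h_2,k_3): lcm = x_1**2*x_2. S = -2*x_1**2 + 3*x_2**2 + 2*x_1 - x_2.
  leading term x_1**2: subtract (3)·h_1 from -2*x_1**2 + 3*x_2**2 + 2*x_1 - x_2 → -x_2**2 + x_1 + x_2
  leading term x_2**2: subtract (1)·k_4 from -x_2**2 + x_1 + x_2 → 0
  remainder 0.

S(h_1,k_4): leading monomials are coprime, so the S-polynomial reduces to 0 (Buchberger's first criterion).
S(h_2,k_4): leading monomials are coprime, so the S-polynomial reduces to 0 (Buchberger's first criterion).
S(k_3,k_4): lcm = x_1*x_2**2. S = -3*x_2**3 + x_1**2 + 3*x_1*x_2 - 3*x_2**2 - 2*x_2.
  leading term x_2**3: subtract (3*x_2)·k_4 from -3*x_2**3 + x_1**2 + 3*x_1*x_2 - 3*x_2**2 - 2*x_2 → x_1**2 + x_2**2 - 2*x_2
  leading term x_1**2: subtract (2)·h_1 from x_1**2 + x_2**2 - 2*x_2 → 3*x_2**2 - 3*x_1 - 3*x_2
  leading term x_2**2: subtract (-3)·k_4 from 3*x_2**2 - 3*x_1 - 3*x_2 → 0
  remainder 0.

Every S-polynomial of the final basis reduces to 0, so we have a Gröbner basis.
Inter-reduce: drop elements whose leading term is divisible by another's, tail-reduce, and make monic.
Reduced Gröbner basis: {x_1**2 + x_1 - x_2, x_1*x_2 - x_1 + x_2 - 2, x_2**2 - x_1 - x_2}.

The two bases agree; hence the ideals are identical.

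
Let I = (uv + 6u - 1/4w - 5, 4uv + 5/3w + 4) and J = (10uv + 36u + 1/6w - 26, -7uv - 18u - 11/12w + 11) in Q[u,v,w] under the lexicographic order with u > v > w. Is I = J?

For a fixed monomial order, each ideal has a unique reduced Gröbner basis; comparing bases decides equality.
Buchberger on the first generating set:
f_1 = uv + 6u - 1/4w - 5, LT = uv.
f_2 = 4uv + 5/3w + 4, LT = uv.

S(f_1,f_2): lcm = uv. S = 6u - 2/3w - 6.
  leading term u: no divisor's leading term divides it; move 6u to the remainder.
  leading term w: no divisor's leading term divides it; move -2/3w to the remainder.
  leading term 1: no divisor's leading term divides it; move -6 to the remainder.
  remainder 6u - 2/3w - 6 ≠ 0; add g_3 = 6u - 2/3w - 6 to the basis.

S(f_1,g_3): lcm = uv. S = 6u + 1/9vw + v - 1/4w - 5.
  leading term u: subtract (1)·g_3 from 6u + 1/9vw + v - 1/4w - 5 → 1/9vw + v + 5/12w + 1
  leading term vw: no divisor's leading term divides it; move 1/9vw to the remainder.
  leading term v: no divisor's leading term divides it; move v to the remainder.
  leading term w: no divisor's leading term divides it; move 5/12w to the remainder.
  leading term 1: no divisor's leading term divides it; move 1 to the remainder.
  remainder 1/9vw + v + 5/12w + 1 ≠ 0; add g_4 = 1/9vw + v + 5/12w + 1 to the basis.

The other S-polynomials (S(f_2,g_3), S(f_1,g_4), S(f_2,g_4), S(g_3,g_4)) all reduce to 0 modulo the current basis, so we have a Gröbner basis.
Inter-reduce: drop elements whose leading term is divisible by another's, tail-reduce, and make monic.
Reduced Gröbner basis: {u - 1/9w - 1, vw + 9v + 15/4w + 9}.

Buchberger on the second generating set:
h_1 = 10uv + 36u + 1/6w - 26, LT = uv.
h_2 = -7uv - 18u - 11/12w + 11, LT = uv.

S(h_1,h_2): lcm = uv. S = 36/35u - 4/35w - 36/35.
  leading term u: no divisor's leading term divides it; move 36/35u to the remainder.
  leading term w: no divisor's leading term divides it; move -4/35w to the remainder.
  leading term 1: no divisor's leading term divides it; move -36/35 to the remainder.
  remainder 36/35u - 4/35w - 36/35 ≠ 0; add k_3 = 36/35u - 4/35w - 36/35 to the basis.

S(h_1,k_3): lcm = uv. S = 18/5u + 1/9vw + v + 1/60w - 13/5.
  leading term u: subtract (7/2)·k_3 from 18/5u + 1/9vw + v + 1/60w - 13/5 → 1/9vw + v + 5/12w + 1
  leading term vw: no divisor's leading term divides it; move 1/9vw to the remainder.
  leading term v: no divisor's leading term divides it; move v to the remainder.
  leading term w: no divisor's leading term divides it; move 5/12w to the remainder.
  leading term 1: no divisor's leading term divides it; move 1 to the remainder.
  remainder 1/9vw + v + 5/12w + 1 ≠ 0; add k_4 = 1/9vw + v + 5/12w + 1 to the basis.

The other S-polynomials (S(h_2,k_3), S(h_1,k_4), S(h_2,k_4), S(k_3,k_4)) all reduce to 0 modulo the current basis, so we have a Gröbner basis.
Inter-reduce: drop elements whose leading term is divisible by another's, tail-reduce, and make monic.
Reduced Gröbner basis: {u - 1/9w - 1, vw + 9v + 15/4w + 9}.

These coincide, so the ideals are equal.

Yes, the ideals are equal.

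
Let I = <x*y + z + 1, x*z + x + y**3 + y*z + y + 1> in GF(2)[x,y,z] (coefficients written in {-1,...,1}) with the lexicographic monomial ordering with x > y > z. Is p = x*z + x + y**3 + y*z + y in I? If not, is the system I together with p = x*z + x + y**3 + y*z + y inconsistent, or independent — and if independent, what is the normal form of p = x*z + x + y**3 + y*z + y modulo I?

Adjoining x*z + x + y**3 + y*z + y makes the ideal the whole ring: the system is inconsistent.

First compute the reduced Gröbner basis of I by Buchberger's algorithm.
f_1 = x*y + z + 1, LT = x*y.
f_2 = x*z + x + y**3 + y*z + y + 1, LT = x*z.

S(f_1,f_2): lcm = x*y*z. S = x*y + y**4 + y**2*z + y**2 + y + z**2 + z.
  reduce S modulo (f_1, f_2):
  remainder y**4 + y**2*z + y**2 + y + z**2 + 1 ≠ 0; add h_3 = y**4 + y**2*z + y**2 + y + z**2 + 1 to the basis.

The other S-polynomials (S(f_1,h_3), S(f_2,h_3)) all reduce to 0 modulo the current basis, so we have a Gröbner basis.
Inter-reduce: drop elements whose leading term is divisible by another's, tail-reduce, and make monic.
Reduced Gröbner basis: {x*y + z + 1, x*z + x + y**3 + y*z + y + 1, y**4 + y**2*z + y**2 + y + z**2 + 1}.
Label its elements g_1 = x*y + z + 1, g_2 = x*z + x + y**3 + y*z + y + 1, g_3 = y**4 + y**2*z + y**2 + y + z**2 + 1.

Reduce p = x*z + x + y**3 + y*z + y modulo G:
  leading term x*z: subtract (1)·g_2 from x*z + x + y**3 + y*z + y → 1
  leading term 1: no divisor's leading term divides it; move 1 to the remainder.
  normal form = 1.
The normal form is nonzero, so p ∉ I. Since p minus its normal form lies in I, I + (p) = I + (r) where r = 1; decide whether this ideal is the whole ring.
Here r = 1 is a nonzero constant, hence a unit: 1 ∈ I + (p), the Gröbner basis of I + (p) is {1}, and the enlarged system has no common solution — adjoining p is inconsistent.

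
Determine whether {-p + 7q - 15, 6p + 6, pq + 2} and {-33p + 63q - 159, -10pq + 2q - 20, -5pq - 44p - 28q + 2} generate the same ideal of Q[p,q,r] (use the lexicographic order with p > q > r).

No, the ideals differ.

For a fixed monomial order, each ideal has a unique reduced Gröbner basis; comparing bases decides equality.
Buchberger on the first generating set:
f_1 = -p + 7q - 15, LT = p.
f_2 = 6p + 6, LT = p.
f_3 = pq + 2, LT = pq.

S(f_1,f_2): lcm = p. S = -7q + 14.
  leading term q: no divisor's leading term divides it; move -7q to the remainder.
  leading term 1: no divisor's leading term divides it; move 14 to the remainder.
  remainder -7q + 14 ≠ 0; add g_4 = -7q + 14 to the basis.

S(f_1,f_3): lcm = pq. S = -7q^{2} + 15q - 2.
  leading term q^{2}: subtract (q)·g_4 from -7q^{2} + 15q - 2 → q - 2
  leading term q: subtract (-\tfrac{1}{7})·g_4 from q - 2 → 0
  remainder 0.

S(f_2,f_3): lcm = pq. S = q - 2.
  leading term q: subtract (-\tfrac{1}{7})·g_4 from q - 2 → 0
  remainder 0.

S(f_1,g_4): leading monomials are coprime, so the S-polynomial reduces to 0 (Buchberger's first criterion).
S(f_2,g_4): leading monomials are coprime, so the S-polynomial reduces to 0 (Buchberger's first criterion).
S(f_3,g_4): lcm = pq. S = 2p + 2.
  leading term p: subtract (-2)·f_1 from 2p + 2 → 14q - 28
  leading term q: subtract (-2)·g_4 from 14q - 28 → 0
  remainder 0.

Every S-polynomial of the final basis reduces to 0, so we have a Gröbner basis.
Inter-reduce: drop elements whose leading term is divisible by another's, tail-reduce, and make monic.
Reduced Gröbner basis: {p + 1, q - 2}.

Buchberger on the second generating set:
h_1 = -33p + 63q - 159, LT = p.
h_2 = -10pq + 2q - 20, LT = pq.
h_3 = -5pq - 44p - 28q + 2, LT = pq.

S(h_1,h_2): lcm = pq. S = -\tfrac{21}{11}q^{2} + \tfrac{276}{55}q - 2.
  leading term q^{2}: no divisor's leading term divides it; move -\tfrac{21}{11}q^{2} to the remainder.
  leading term q: no divisor's leading term divides it; move \tfrac{276}{55}q to the remainder.
  leading term 1: no divisor's leading term divides it; move -2 to the remainder.
  remainder -\tfrac{21}{11}q^{2} + \tfrac{276}{55}q - 2 ≠ 0; add k_4 = -\tfrac{21}{11}q^{2} + \tfrac{276}{55}q - 2 to the basis.

S(h_1,h_3): lcm = pq. S = -\tfrac{44}{5}p - \tfrac{21}{11}q^{2} - \tfrac{43}{55}q + \tfrac{2}{5}.
  leading term p: subtract (\tfrac{4}{15})·h_1 from -\tfrac{44}{5}p - \tfrac{21}{11}q^{2} - \tfrac{43}{55}q + \tfrac{2}{5} → -\tfrac{21}{11}q^{2} - \tfrac{967}{55}q + \tfrac{214}{5}
  leading term q^{2}: subtract (1)·k_4 from -\tfrac{21}{11}q^{2} - \tfrac{967}{55}q + \tfrac{214}{5} → -\tfrac{113}{5}q + \tfrac{224}{5}
  leading term q: no divisor's leading term divides it; move -\tfrac{113}{5}q to the remainder.
  leading term 1: no divisor's leading term divides it; move \tfrac{224}{5} to the remainder.
  remainder -\tfrac{113}{5}q + \tfrac{224}{5} ≠ 0; add k_5 = -\tfrac{113}{5}q + \tfrac{224}{5} to the basis.

S(h_2,h_3): lcm = pq. S = -\tfrac{44}{5}p - \tfrac{29}{5}q + \tfrac{12}{5}.
  leading term p: subtract (\tfrac{4}{15})·h_1 from -\tfrac{44}{5}p - \tfrac{29}{5}q + \tfrac{12}{5} → -\tfrac{113}{5}q + \tfrac{224}{5}
  leading term q: subtract (1)·k_5 from -\tfrac{113}{5}q + \tfrac{224}{5} → 0
  remainder 0.

S(h_1,k_4): leading monomials are coprime, so the S-polynomial reduces to 0 (Buchberger's first criterion).
S(h_2,k_4): lcm = pq^{2}. S = \tfrac{92}{35}pq - \tfrac{22}{21}p - \tfrac{1}{5}q^{2} + 2q.
  leading term pq: subtract (-\tfrac{92}{1155}q)·h_1 from \tfrac{92}{35}pq - \tfrac{22}{21}p - \tfrac{1}{5}q^{2} + 2q → -\tfrac{22}{21}p + \tfrac{53}{11}q^{2} - \tfrac{4106}{385}q
  leading term p: subtract (\tfrac{2}{63})·h_1 from -\tfrac{22}{21}p + \tfrac{53}{11}q^{2} - \tfrac{4106}{385}q → \tfrac{53}{11}q^{2} - \tfrac{4876}{385}q + \tfrac{106}{21}
  leading term q^{2}: subtract (-\tfrac{53}{21})·k_4 from \tfrac{53}{11}q^{2} - \tfrac{4876}{385}q + \tfrac{106}{21} → 0
  remainder 0.

S(h_3,k_4): lcm = pq^{2}. S = \tfrac{80}{7}pq - \tfrac{22}{21}p + \tfrac{28}{5}q^{2} - \tfrac{2}{5}q.
  leading term pq: subtract (-\tfrac{80}{231}q)·h_1 from \tfrac{80}{7}pq - \tfrac{22}{21}p + \tfrac{28}{5}q^{2} - \tfrac{2}{5}q → -\tfrac{22}{21}p + \tfrac{1508}{55}q^{2} - \tfrac{21354}{385}q
  leading term p: subtract (\tfrac{2}{63})·h_1 from -\tfrac{22}{21}p + \tfrac{1508}{55}q^{2} - \tfrac{21354}{385}q → \tfrac{1508}{55}q^{2} - \tfrac{22124}{385}q + \tfrac{106}{21}
  leading term q^{2}: subtract (-\tfrac{1508}{105})·k_4 from \tfrac{1508}{55}q^{2} - \tfrac{22124}{385}q + \tfrac{106}{21} → \tfrac{2556}{175}q - \tfrac{2486}{105}
  leading term q: subtract (-\tfrac{2556}{3955})·k_5 from \tfrac{2556}{175}q - \tfrac{2486}{105} → \tfrac{313042}{59325}
  leading term 1: no divisor's leading term divides it; move \tfrac{313042}{59325} to the remainder.
  remainder \tfrac{313042}{59325} ≠ 0; add k_6 = \tfrac{313042}{59325} to the basis.

S(h_1,k_5): leading monomials are coprime, so the S-polynomial reduces to 0 (Buchberger's first criterion).
S(h_2,k_5): lcm = pq. S = \tfrac{224}{113}p - \tfrac{1}{5}q + 2.
  leading term p: subtract (-\tfrac{224}{3729})·h_1 from \tfrac{224}{113}p - \tfrac{1}{5}q + 2 → \tfrac{22277}{6215}q - \tfrac{9386}{1243}
  leading term q: subtract (-\tfrac{22277}{140459})·k_5 from \tfrac{22277}{6215}q - \tfrac{9386}{1243} → -\tfrac{313042}{702295}
  leading term 1: subtract (-\tfrac{105}{1243})·k_6 from -\tfrac{313042}{702295} → 0
  remainder 0.

S(h_3,k_5): lcm = pq. S = \tfrac{6092}{565}p + \tfrac{28}{5}q - \tfrac{2}{5}.
  leading term p: subtract (-\tfrac{6092}{18645})·h_1 from \tfrac{6092}{565}p + \tfrac{28}{5}q - \tfrac{2}{5} → \tfrac{162736}{6215}q - \tfrac{325362}{6215}
  leading term q: subtract (-\tfrac{162736}{140459})·k_5 from \tfrac{162736}{6215}q - \tfrac{325362}{6215} → -\tfrac{313042}{702295}
  leading term 1: subtract (-\tfrac{105}{1243})·k_6 from -\tfrac{313042}{702295} → 0
  remainder 0.

S(k_4,k_5): lcm = q^{2}. S = -\tfrac{2556}{3955}q + \tfrac{22}{21}.
  leading term q: subtract (\tfrac{2556}{89383})·k_5 from -\tfrac{2556}{3955}q + \tfrac{22}{21} → -\tfrac{313042}{1340745}
  leading term 1: subtract (-\tfrac{5}{113})·k_6 from -\tfrac{313042}{1340745} → 0
  remainder 0.

S(h_1,k_6): leading monomials are coprime, so the S-polynomial reduces to 0 (Buchberger's first criterion).
S(h_2,k_6): leading monomials are coprime, so the S-polynomial reduces to 0 (Buchberger's first criterion).
S(h_3,k_6): leading monomials are coprime, so the S-polynomial reduces to 0 (Buchberger's first criterion).
S(k_4,k_6): leading monomials are coprime, so the S-polynomial reduces to 0 (Buchberger's first criterion).
S(k_5,k_6): leading monomials are coprime, so the S-polynomial reduces to 0 (Buchberger's first criterion).
Every S-polynomial of the final basis reduces to 0, so we have a Gröbner basis.
Inter-reduce: drop elements whose leading term is divisible by another's, tail-reduce, and make monic.
Reduced Gröbner basis: {1}.

Since the reduced bases disagree, the two ideals are not the same.
The choice of monomial ordering does not affect the verdict — as long as both bases are computed under the same ordering, their equality decides ideal equality.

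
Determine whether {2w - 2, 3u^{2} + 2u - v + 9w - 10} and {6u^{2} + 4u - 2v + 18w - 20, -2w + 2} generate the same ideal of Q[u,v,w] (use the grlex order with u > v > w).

Yes, the ideals are equal.

Two ideals are equal iff their reduced Gröbner bases coincide (the reduced basis is unique for a fixed ordering).
Buchberger on the first generating set:
f_1 = 2w - 2, LT = w.
f_2 = 3u^{2} + 2u - v + 9w - 10, LT = u^{2}.

S(f_1,f_2): leading monomials are coprime, so the S-polynomial reduces to 0 (Buchberger's first criterion).
Every S-polynomial of the final basis reduces to 0, so we have a Gröbner basis.
Inter-reduce: drop elements whose leading term is divisible by another's, tail-reduce, and make monic.
Reduced Gröbner basis: {u^{2} + \tfrac{2}{3}u - \tfrac{1}{3}v - \tfrac{1}{3}, w - 1}.

Buchberger on the second generating set:
h_1 = 6u^{2} + 4u - 2v + 18w - 20, LT = u^{2}.
h_2 = -2w + 2, LT = w.

S(h_1,h_2): leading monomials are coprime, so the S-polynomial reduces to 0 (Buchberger's first criterion).
Every S-polynomial of the final basis reduces to 0, so we have a Gröbner basis.
Inter-reduce: drop elements whose leading term is divisible by another's, tail-reduce, and make monic.
Reduced Gröbner basis: {u^{2} + \tfrac{2}{3}u - \tfrac{1}{3}v - \tfrac{1}{3}, w - 1}.

These coincide, so the ideals are equal.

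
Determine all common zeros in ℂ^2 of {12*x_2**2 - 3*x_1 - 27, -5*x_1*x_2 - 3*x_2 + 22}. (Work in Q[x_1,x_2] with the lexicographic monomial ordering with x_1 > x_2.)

{(-5, -1), (-6*sqrt(15)/5 - 13/5, 1/2 - 3*sqrt(15)/10), (-13/5 + 6*sqrt(15)/5, 1/2 + 3*sqrt(15)/10)}

Compute a lex Gröbner basis by Buchberger's algorithm.
f_1 = -3*x_1 + 12*x_2**2 - 27, LT = x_1.
f_2 = -5*x_1*x_2 - 3*x_2 + 22, LT = x_1*x_2.

S(f_1,f_2): lcm = x_1*x_2. S = -4*x_2**3 + 42/5*x_2 + 22/5.
  leading term x_2**3: no divisor's leading term divides it; move -4*x_2**3 to the remainder.
  leading term x_2: no divisor's leading term divides it; move 42/5*x_2 to the remainder.
  leading term 1: no divisor's leading term divides it; move 22/5 to the remainder.
  remainder -4*x_2**3 + 42/5*x_2 + 22/5 ≠ 0; add h_3 = -4*x_2**3 + 42/5*x_2 + 22/5 to the basis.

The other S-polynomials (S(f_1,h_3), S(f_2,h_3)) all reduce to 0 modulo the current basis, so we have a Gröbner basis.
Inter-reduce: drop elements whose leading term is divisible by another's, tail-reduce, and make monic.
Reduced Gröbner basis: {x_1 - 4*x_2**2 + 9, x_2**3 - 21/10*x_2 - 11/10}.

Elimination: the polynomial x_2**3 - 21/10*x_2 - 11/10 lies in the elimination ideal for x_2, so x_2 ∈ {-1, 1/2 - 3*sqrt(15)/10, 1/2 + 3*sqrt(15)/10}. For each such x_2, the remaining basis elements (now univariate) give the rest of the solution.
  x_2 = -1: the earlier basis element becomes x_1 + 5 = 0, giving x_1 = -5 — point (-5, -1).
  x_2 = 1/2 - 3*sqrt(15)/10: the earlier basis element becomes x_1 + 13/5 + 6*sqrt(15)/5 = 0, giving x_1 = -6*sqrt(15)/5 - 13/5 — point (-6*sqrt(15)/5 - 13/5, 1/2 - 3*sqrt(15)/10).
  x_2 = 1/2 + 3*sqrt(15)/10: the earlier basis element becomes x_1 - 6*sqrt(15)/5 + 13/5 = 0, giving x_1 = -13/5 + 6*sqrt(15)/5 — point (-13/5 + 6*sqrt(15)/5, 1/2 + 3*sqrt(15)/10).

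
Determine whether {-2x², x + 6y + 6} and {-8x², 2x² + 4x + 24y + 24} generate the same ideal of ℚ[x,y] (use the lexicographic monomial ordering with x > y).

Since reduced Gröbner bases are canonical representatives of ideals under a given ordering, it suffices to compute and compare them.
Buchberger on the first generating set:
f_1 = -2x², LT = x².
f_2 = x + 6y + 6, LT = x.

S(f_1,f_2): lcm = x². S = -6xy - 6x.
  leading term xy: subtract (-6y)·f_2 from -6xy - 6x → -6x + 36y² + 36y
  leading term x: subtract (-6)·f_2 from -6x + 36y² + 36y → 36y² + 72y + 36
  leading term y²: no divisor's leading term divides it; move 36y² to the remainder.
  leading term y: no divisor's leading term divides it; move 72y to the remainder.
  leading term 1: no divisor's leading term divides it; move 36 to the remainder.
  remainder 36y² + 72y + 36 ≠ 0; add g_3 = 36y² + 72y + 36 to the basis.

S(f_1,g_3): leading monomials are coprime, so the S-polynomial reduces to 0 (Buchberger's first criterion).
S(f_2,g_3): leading monomials are coprime, so the S-polynomial reduces to 0 (Buchberger's first criterion).
Every S-polynomial of the final basis reduces to 0, so we have a Gröbner basis.
Inter-reduce: drop elements whose leading term is divisible by another's, tail-reduce, and make monic.
Reduced Gröbner basis: {x + 6y + 6, y² + 2y + 1}.

Buchberger on the second generating set:
h_1 = -8x², LT = x².
h_2 = 2x² + 4x + 24y + 24, LT = x².

S(h_1,h_2): lcm = x². S = -2x - 12y - 12.
  leading term x: no divisor's leading term divides it; move -2x to the remainder.
  leading term y: no divisor's leading term divides it; move -12y to the remainder.
  leading term 1: no divisor's leading term divides it; move -12 to the remainder.
  remainder -2x - 12y - 12 ≠ 0; add k_3 = -2x - 12y - 12 to the basis.

S(h_1,k_3): lcm = x². S = -6xy - 6x.
  leading term xy: subtract (3y)·k_3 from -6xy - 6x → -6x + 36y² + 36y
  leading term x: subtract (3)·k_3 from -6x + 36y² + 36y → 36y² + 72y + 36
  leading term y²: no divisor's leading term divides it; move 36y² to the remainder.
  leading term y: no divisor's leading term divides it; move 72y to the remainder.
  leading term 1: no divisor's leading term divides it; move 36 to the remainder.
  remainder 36y² + 72y + 36 ≠ 0; add k_4 = 36y² + 72y + 36 to the basis.

S(h_2,k_3): lcm = x². S = -6xy - 4x + 12y + 12.
  leading term xy: subtract (3y)·k_3 from -6xy - 4x + 12y + 12 → -4x + 36y² + 48y + 12
  leading term x: subtract (2)·k_3 from -4x + 36y² + 48y + 12 → 36y² + 72y + 36
  leading term y²: subtract (1)·k_4 from 36y² + 72y + 36 → 0
  remainder 0.

S(h_1,k_4): leading monomials are coprime, so the S-polynomial reduces to 0 (Buchberger's first criterion).
S(h_2,k_4): leading monomials are coprime, so the S-polynomial reduces to 0 (Buchberger's first criterion).
S(k_3,k_4): leading monomials are coprime, so the S-polynomial reduces to 0 (Buchberger's first criterion).
Every S-polynomial of the final basis reduces to 0, so we have a Gröbner basis.
Inter-reduce: drop elements whose leading term is divisible by another's, tail-reduce, and make monic.
Reduced Gröbner basis: {x + 6y + 6, y² + 2y + 1}.

Same reduced basis, so the two generating sets span the same ideal.

Yes, the ideals are equal.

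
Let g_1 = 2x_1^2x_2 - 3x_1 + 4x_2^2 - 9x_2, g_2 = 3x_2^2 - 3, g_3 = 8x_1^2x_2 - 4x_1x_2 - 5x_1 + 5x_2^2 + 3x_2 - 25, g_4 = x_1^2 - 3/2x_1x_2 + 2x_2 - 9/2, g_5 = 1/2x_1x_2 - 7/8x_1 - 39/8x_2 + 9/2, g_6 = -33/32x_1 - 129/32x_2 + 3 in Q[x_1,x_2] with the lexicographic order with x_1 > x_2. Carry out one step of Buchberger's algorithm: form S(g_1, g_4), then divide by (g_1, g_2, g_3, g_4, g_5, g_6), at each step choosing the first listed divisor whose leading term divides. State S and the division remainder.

S(g_1, g_4) = 3/2x_1x_2^2 - 3/2x_1; remainder on division = 0.

lcm(LM(g_1), LM(g_4)) = x_1^2x_2.
S = (lcm/LT(g_1))·g_1 − (lcm/LT(g_4))·g_4 = 3/2x_1x_2^2 - 3/2x_1.
Reduce S modulo (g_1, g_2, g_3, g_4, g_5, g_6) in that order:
  leading term x_1x_2^2: subtract (1/2x_1)·g_2 from 3/2x_1x_2^2 - 3/2x_1 → 0
The remainder is 0, so this S-polynomial contributes no new basis element.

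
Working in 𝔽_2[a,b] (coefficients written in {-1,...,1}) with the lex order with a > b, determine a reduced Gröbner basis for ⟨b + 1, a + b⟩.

f_1 = b + 1, LT = b.
f_2 = a + b, LT = a.

The S-polynomials (S(f_1,f_2)) all reduce to 0 modulo the current basis, so we have a Gröbner basis.

G = {a + 1, b + 1}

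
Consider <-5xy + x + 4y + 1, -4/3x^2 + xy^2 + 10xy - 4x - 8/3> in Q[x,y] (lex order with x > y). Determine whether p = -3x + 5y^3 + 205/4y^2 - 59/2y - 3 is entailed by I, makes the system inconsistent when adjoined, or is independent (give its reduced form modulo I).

First compute the reduced Gröbner basis of I by Buchberger's algorithm.
f_1 = -5xy + x + 4y + 1, LT = xy.
f_2 = -4/3x^2 + xy^2 + 10xy - 4x - 8/3, LT = x^2.

S(f_1,f_2): lcm = x^2y. S = -1/5x^2 + 3/4xy^3 + 15/2xy^2 - 19/5xy - 1/5x - 2y.
  leading term x^2: subtract (3/20)·f_2 from -1/5x^2 + 3/4xy^3 + 15/2xy^2 - 19/5xy - 1/5x - 2y → 3/4xy^3 + 147/20xy^2 - 53/10xy + 2/5x - 2y + 2/5
  leading term xy^3: subtract (-3/20y^2)·f_1 from 3/4xy^3 + 147/20xy^2 - 53/10xy + 2/5x - 2y + 2/5 → 15/2xy^2 - 53/10xy + 2/5x + 3/5y^3 + 3/20y^2 - 2y + 2/5
  leading term xy^2: subtract (-3/2y)·f_1 from 15/2xy^2 - 53/10xy + 2/5x + 3/5y^3 + 3/20y^2 - 2y + 2/5 → -19/5xy + 2/5x + 3/5y^3 + 123/20y^2 - 1/2y + 2/5
  leading term xy: subtract (19/25)·f_1 from -19/5xy + 2/5x + 3/5y^3 + 123/20y^2 - 1/2y + 2/5 → -9/25x + 3/5y^3 + 123/20y^2 - 177/50y - 9/25
  leading term x: no divisor's leading term divides it; move -9/25x to the remainder.
  leading term y^3: no divisor's leading term divides it; move 3/5y^3 to the remainder.
  leading term y^2: no divisor's leading term divides it; move 123/20y^2 to the remainder.
  leading term y: no divisor's leading term divides it; move -177/50y to the remainder.
  leading term 1: no divisor's leading term divides it; move -9/25 to the remainder.
  remainder -9/25x + 3/5y^3 + 123/20y^2 - 177/50y - 9/25 ≠ 0; add h_3 = -9/25x + 3/5y^3 + 123/20y^2 - 177/50y - 9/25 to the basis.

S(f_1,h_3): lcm = xy. S = -1/5x + 5/3y^4 + 205/12y^3 - 59/6y^2 - 9/5y - 1/5.
  leading term x: subtract (5/9)·h_3 from -1/5x + 5/3y^4 + 205/12y^3 - 59/6y^2 - 9/5y - 1/5 → 5/3y^4 + 67/4y^3 - 53/4y^2 + 1/6y
  leading term y^4: no divisor's leading term divides it; move 5/3y^4 to the remainder.
  leading term y^3: no divisor's leading term divides it; move 67/4y^3 to the remainder.
  leading term y^2: no divisor's leading term divides it; move -53/4y^2 to the remainder.
  leading term y: no divisor's leading term divides it; move 1/6y to the remainder.
  remainder 5/3y^4 + 67/4y^3 - 53/4y^2 + 1/6y ≠ 0; add h_4 = 5/3y^4 + 67/4y^3 - 53/4y^2 + 1/6y to the basis.

The other S-polynomials (S(f_2,h_3), S(f_1,h_4), S(f_2,h_4), S(h_3,h_4)) all reduce to 0 modulo the current basis, so we have a Gröbner basis.
Inter-reduce: drop elements whose leading term is divisible by another's, tail-reduce, and make monic.
Reduced Gröbner basis: {x - 5/3y^3 - 205/12y^2 + 59/6y + 1, y^4 + 201/20y^3 - 159/20y^2 + 1/10y}.
Label its elements g_1 = x - 5/3y^3 - 205/12y^2 + 59/6y + 1, g_2 = y^4 + 201/20y^3 - 159/20y^2 + 1/10y.

Reduce p = -3x + 5y^3 + 205/4y^2 - 59/2y - 3 modulo G:
  leading term x: subtract (-3)·g_1 from -3x + 5y^3 + 205/4y^2 - 59/2y - 3 → 0
  normal form = 0.
Since the normal form is 0, p ∈ I.

-3x + 5y^3 + 205/4y^2 - 59/2y - 3 lies in I (it reduces to 0).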